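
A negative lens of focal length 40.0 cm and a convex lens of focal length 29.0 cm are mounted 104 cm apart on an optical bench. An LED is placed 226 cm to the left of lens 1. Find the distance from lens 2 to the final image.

36.7 cm

Lens 1 is diverging, so f₁ = −40.0 cm.
Lens 1: 1/d_i1 = 1/f₁ − 1/d_o1 = 1/(-40.0) − 1/(226) = -0.02942, so d_i1 = -33.98 cm.
The intermediate image is 33.98 cm to the left of lens 1 (virtual), which is 104 − (-33.98) = 138.0 cm to the left of lens 2, so d_o2 = +138.0 cm.
Lens 2: 1/d_i2 = 1/f₂ − 1/d_o2 = 1/(29.0) − 1/(138.0) = 0.02724, so d_i2 = 36.7 cm.
The final image is real, 36.7 cm to the right of lens 2 (overall magnification ≈ -0.040).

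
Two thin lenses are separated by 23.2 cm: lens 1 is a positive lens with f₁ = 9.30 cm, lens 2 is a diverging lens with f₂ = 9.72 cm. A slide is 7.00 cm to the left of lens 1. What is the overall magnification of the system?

Lens 1: 1/d_i1 = 1/(9.30) − 1/(7.00) = -0.03533, so d_i1 = -28.30 cm; m₁ = −d_i1/d_o1 = +4.043.
d_o2 = 23.2 − (-28.30) = 51.50 cm.
f₂ = −9.72 cm (diverging).
Lens 2: 1/d_i2 = 1/(-9.72) − 1/(51.50) = -0.1223, so d_i2 = -8.177 cm; m₂ = −d_i2/d_o2 = +0.1588.
m = m₁·m₂ = (+4.043)(+0.1588) = +0.642.

m = +0.642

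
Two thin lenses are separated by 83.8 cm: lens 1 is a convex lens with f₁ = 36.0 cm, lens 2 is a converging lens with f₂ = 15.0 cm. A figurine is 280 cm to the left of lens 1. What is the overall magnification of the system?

m = +0.0805

Lens 1: 1/d_i1 = 1/(36.0) − 1/(280) = 0.02421, so d_i1 = 41.31 cm; m₁ = −d_i1/d_o1 = -0.1475.
d_o2 = 83.8 − (41.31) = 42.49 cm.
Lens 2: 1/d_i2 = 1/(15.0) − 1/(42.49) = 0.04313, so d_i2 = 23.18 cm; m₂ = −d_i2/d_o2 = -0.5457.
m = m₁·m₂ = (-0.1475)(-0.5457) = +0.0805.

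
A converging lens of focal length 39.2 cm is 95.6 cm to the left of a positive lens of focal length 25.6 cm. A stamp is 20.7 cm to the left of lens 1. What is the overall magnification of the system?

Lens 1: 1/d_i1 = 1/(39.2) − 1/(20.7) = -0.02280, so d_i1 = -43.86 cm; m₁ = −d_i1/d_o1 = +2.119.
d_o2 = 95.6 − (-43.86) = 139.5 cm.
Lens 2: 1/d_i2 = 1/(25.6) − 1/(139.5) = 0.03189, so d_i2 = 31.35 cm; m₂ = −d_i2/d_o2 = -0.2248.
m = m₁·m₂ = (+2.119)(-0.2248) = -0.476.

m = -0.476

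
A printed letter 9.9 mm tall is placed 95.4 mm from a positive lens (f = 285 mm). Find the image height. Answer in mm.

14.9 mm

1/d_i = 1/f − 1/d_o = 1/(285.0) − 1/(95.4) = -0.006973, so d_i = -143.4 mm.
m = −d_i/d_o = +1.503.
|h_i| = |m|·h_o = 1.503 × 9.9 = 14.9 mm. The image is virtual, upright and enlarged, on the same side as the object.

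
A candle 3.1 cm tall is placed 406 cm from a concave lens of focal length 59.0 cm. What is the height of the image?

For a concave lens, f = -59.0 cm.
1/d_i = 1/f − 1/d_o = 1/(-59.00) − 1/(406) = -0.01941, so d_i = -51.51 cm.
m = −d_i/d_o = +0.1269.
|h_i| = |m|·h_o = 0.1269 × 3.1 = 0.393 cm. The image is virtual, upright and reduced, on the same side as the object.

0.393 cm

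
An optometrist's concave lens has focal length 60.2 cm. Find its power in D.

For a concave lens, f = −60.2 cm.
f = -60.2 cm = -0.602 m.
P = 1/f = 1/(-0.602 m) = -1.66 D.

P = -1.66 D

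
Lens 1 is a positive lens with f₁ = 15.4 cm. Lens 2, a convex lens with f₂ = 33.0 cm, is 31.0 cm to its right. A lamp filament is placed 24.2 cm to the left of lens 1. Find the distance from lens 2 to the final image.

8.45 cm

Lens 1: 1/d_i1 = 1/f₁ − 1/d_o1 = 1/(15.4) − 1/(24.2) = 0.02361, so d_i1 = 42.35 cm.
The intermediate image is 42.35 cm to the right of lens 1, which lies 11.35 cm to the right of lens 2 — a virtual object — so d_o2 = −11.35 cm.
Lens 2: 1/d_i2 = 1/f₂ − 1/d_o2 = 1/(33.0) − 1/(-11.35) = 0.1184, so d_i2 = 8.45 cm.
The final image is real, 8.45 cm to the right of lens 2 (overall magnification ≈ -1.3).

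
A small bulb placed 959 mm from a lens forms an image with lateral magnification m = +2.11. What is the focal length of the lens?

m = −d_i/d_o ⇒ d_i = −m·d_o = −(+2.11)·(959) = -2023 mm.
1/f = 1/d_o + 1/d_i = 1/(959) + 1/(-2023) = 0.0005484, so f = 1820 mm.
Since f is positive, the lens is converging.

f = 1820 mm (converging)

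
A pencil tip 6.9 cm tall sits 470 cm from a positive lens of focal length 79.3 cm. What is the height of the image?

1/d_i = 1/f − 1/d_o = 1/(79.30) − 1/(470) = 0.01048, so d_i = 95.40 cm.
m = −d_i/d_o = -0.2030.
|h_i| = |m|·h_o = 0.2030 × 6.9 = 1.40 cm. The image is real, inverted and reduced, on the far side of the lens.

1.40 cm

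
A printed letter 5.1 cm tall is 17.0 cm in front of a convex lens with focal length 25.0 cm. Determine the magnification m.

1/d_i = 1/f − 1/d_o = 1/(25.00) − 1/(17.0) = -0.01882, so d_i = -53.12 cm.
m = −d_i/d_o = −(-53.12)/(17.0) = +3.12.
The image is virtual, upright and enlarged, on the same side as the object.

m = +3.12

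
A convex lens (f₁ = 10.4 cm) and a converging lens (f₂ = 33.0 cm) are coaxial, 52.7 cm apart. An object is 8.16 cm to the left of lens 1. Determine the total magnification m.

Lens 1: 1/d_i1 = 1/(10.4) − 1/(8.16) = -0.02640, so d_i1 = -37.89 cm; m₁ = −d_i1/d_o1 = +4.643.
d_o2 = 52.7 − (-37.89) = 90.59 cm.
Lens 2: 1/d_i2 = 1/(33.0) − 1/(90.59) = 0.01926, so d_i2 = 51.91 cm; m₂ = −d_i2/d_o2 = -0.5730.
m = m₁·m₂ = (+4.643)(-0.5730) = -2.66.

m = -2.66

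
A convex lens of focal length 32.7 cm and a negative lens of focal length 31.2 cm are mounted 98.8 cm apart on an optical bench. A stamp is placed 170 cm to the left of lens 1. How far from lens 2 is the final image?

20.3 cm

Lens 1: 1/d_i1 = 1/f₁ − 1/d_o1 = 1/(32.7) − 1/(170) = 0.02470, so d_i1 = 40.49 cm.
The intermediate image is 40.49 cm to the right of lens 1, which is 98.8 − (40.49) = 58.31 cm to the left of lens 2, so d_o2 = +58.31 cm.
Lens 2 is diverging, so f₂ = −31.2 cm.
Lens 2: 1/d_i2 = 1/f₂ − 1/d_o2 = 1/(-31.2) − 1/(58.31) = -0.04920, so d_i2 = -20.3 cm.
The final image is virtual, 20.3 cm to the left of lens 2 (overall magnification ≈ -0.083).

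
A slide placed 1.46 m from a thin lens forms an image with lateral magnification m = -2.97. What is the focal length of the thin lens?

f = 1.09 m (converging)

m = −d_i/d_o ⇒ d_i = −m·d_o = −(-2.97)·(1.46) = 4.336 m.
1/f = 1/d_o + 1/d_i = 1/(1.46) + 1/(4.336) = 0.9156, so f = 1.09 m.
Since f is positive, the thin lens is converging.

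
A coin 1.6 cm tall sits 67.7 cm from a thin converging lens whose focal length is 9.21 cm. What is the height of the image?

0.252 cm

1/d_i = 1/f − 1/d_o = 1/(9.210) − 1/(67.7) = 0.09381, so d_i = 10.66 cm.
m = −d_i/d_o = -0.1575.
|h_i| = |m|·h_o = 0.1575 × 1.6 = 0.252 cm. The image is real, inverted and reduced, on the far side of the lens.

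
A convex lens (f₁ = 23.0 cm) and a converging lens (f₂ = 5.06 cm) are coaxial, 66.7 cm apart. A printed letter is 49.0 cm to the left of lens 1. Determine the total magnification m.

Lens 1: 1/d_i1 = 1/(23.0) − 1/(49.0) = 0.02307, so d_i1 = 43.35 cm; m₁ = −d_i1/d_o1 = -0.8847.
d_o2 = 66.7 − (43.35) = 23.35 cm.
Lens 2: 1/d_i2 = 1/(5.06) − 1/(23.35) = 0.1548, so d_i2 = 6.460 cm; m₂ = −d_i2/d_o2 = -0.2767.
m = m₁·m₂ = (-0.8847)(-0.2767) = +0.245.

m = +0.245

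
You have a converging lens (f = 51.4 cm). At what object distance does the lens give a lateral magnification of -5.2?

m = −d_i/d_o ⇒ d_i = −m·d_o.
1/f = 1/d_o + 1/d_i = 1/d_o − 1/(m·d_o) = (1 − 1/m)/d_o, so d_o = f(1 − 1/m) = (51.40)(1 − 1/(-5.2)) = 61.3 cm.

61.3 cm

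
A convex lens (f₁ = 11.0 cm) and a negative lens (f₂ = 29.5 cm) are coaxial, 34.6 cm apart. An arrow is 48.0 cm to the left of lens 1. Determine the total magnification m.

Lens 1: 1/d_i1 = 1/(11.0) − 1/(48.0) = 0.07008, so d_i1 = 14.27 cm; m₁ = −d_i1/d_o1 = -0.2973.
d_o2 = 34.6 − (14.27) = 20.33 cm.
f₂ = −29.5 cm (diverging).
Lens 2: 1/d_i2 = 1/(-29.5) − 1/(20.33) = -0.08309, so d_i2 = -12.04 cm; m₂ = −d_i2/d_o2 = +0.5920.
m = m₁·m₂ = (-0.2973)(+0.5920) = -0.176.

m = -0.176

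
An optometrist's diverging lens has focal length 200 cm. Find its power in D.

P = -0.500 D

For a diverging lens, f = −200 cm.
f = -200 cm = -2.00 m.
P = 1/f = 1/(-2.00 m) = -0.500 D.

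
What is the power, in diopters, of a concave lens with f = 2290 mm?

For a concave lens, f = −2290 mm.
f = -229 cm = -2.29 m.
P = 1/f = 1/(-2.29 m) = -0.437 D.

P = -0.437 D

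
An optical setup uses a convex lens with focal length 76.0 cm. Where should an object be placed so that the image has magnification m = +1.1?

6.91 cm

m = −d_i/d_o ⇒ d_i = −m·d_o.
1/f = 1/d_o + 1/d_i = 1/d_o − 1/(m·d_o) = (1 − 1/m)/d_o, so d_o = f(1 − 1/m) = (76.00)(1 − 1/(+1.1)) = 6.91 cm.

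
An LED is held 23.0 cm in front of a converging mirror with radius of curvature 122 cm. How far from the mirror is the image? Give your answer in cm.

f = R/2 = 122/2 = 61.00 cm.
Mirror equation: 1/v = 1/f − 1/u = 1/(61.00) − 1/(23.0) = 0.01639 − 0.04348 = -0.02708, so v = -36.9 cm.
The image is virtual, upright and enlarged, behind the mirror.

36.9 cm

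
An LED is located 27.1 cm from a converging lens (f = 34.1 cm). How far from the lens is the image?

132 cm

Lens equation: 1/q = 1/f − 1/p = 1/(34.10) − 1/(27.1) = 0.02933 − 0.03690 = -0.007575, so q = -132 cm.
The image is virtual, upright and enlarged, on the same side as the object.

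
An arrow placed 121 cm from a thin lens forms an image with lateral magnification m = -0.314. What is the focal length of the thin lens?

m = −d_i/d_o ⇒ d_i = −m·d_o = −(-0.314)·(121) = 37.99 cm.
1/f = 1/d_o + 1/d_i = 1/(121) + 1/(37.99) = 0.03459, so f = 28.9 cm.
Since f is positive, the thin lens is converging.

f = 28.9 cm (converging)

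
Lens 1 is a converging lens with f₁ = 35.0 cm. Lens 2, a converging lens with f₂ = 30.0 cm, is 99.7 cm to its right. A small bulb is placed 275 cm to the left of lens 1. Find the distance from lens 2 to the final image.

Lens 1: 1/d_i1 = 1/f₁ − 1/d_o1 = 1/(35.0) − 1/(275) = 0.02494, so d_i1 = 40.10 cm.
The intermediate image is 40.10 cm to the right of lens 1, which is 99.7 − (40.10) = 59.60 cm to the left of lens 2, so d_o2 = +59.60 cm.
Lens 2: 1/d_i2 = 1/f₂ − 1/d_o2 = 1/(30.0) − 1/(59.60) = 0.01655, so d_i2 = 60.4 cm.
The final image is real, 60.4 cm to the right of lens 2 (overall magnification ≈ 0.15).

60.4 cm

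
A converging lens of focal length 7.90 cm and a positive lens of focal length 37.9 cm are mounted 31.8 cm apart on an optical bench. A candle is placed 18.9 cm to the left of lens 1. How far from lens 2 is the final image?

Lens 1: 1/d_i1 = 1/f₁ − 1/d_o1 = 1/(7.90) − 1/(18.9) = 0.07367, so d_i1 = 13.57 cm.
The intermediate image is 13.57 cm to the right of lens 1, which is 31.8 − (13.57) = 18.23 cm to the left of lens 2, so d_o2 = +18.23 cm.
Lens 2: 1/d_i2 = 1/f₂ − 1/d_o2 = 1/(37.9) − 1/(18.23) = -0.02847, so d_i2 = -35.1 cm.
The final image is virtual, 35.1 cm to the left of lens 2 (overall magnification ≈ -1.4).

35.1 cm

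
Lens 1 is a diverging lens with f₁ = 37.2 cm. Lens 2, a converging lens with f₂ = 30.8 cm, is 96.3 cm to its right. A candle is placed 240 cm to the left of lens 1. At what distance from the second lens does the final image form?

Lens 1 is diverging, so f₁ = −37.2 cm.
Lens 1: 1/d_i1 = 1/f₁ − 1/d_o1 = 1/(-37.2) − 1/(240) = -0.03105, so d_i1 = -32.21 cm.
The intermediate image is 32.21 cm to the left of lens 1 (virtual), which is 96.3 − (-32.21) = 128.5 cm to the left of lens 2, so d_o2 = +128.5 cm.
Lens 2: 1/d_i2 = 1/f₂ − 1/d_o2 = 1/(30.8) − 1/(128.5) = 0.02469, so d_i2 = 40.5 cm.
The final image is real, 40.5 cm to the right of lens 2 (overall magnification ≈ -0.042).

40.5 cm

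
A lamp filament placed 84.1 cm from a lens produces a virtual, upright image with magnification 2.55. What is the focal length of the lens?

m = −d_i/d_o ⇒ d_i = −m·d_o = −(+2.55)·(84.1) = -214.5 cm.
1/f = 1/d_o + 1/d_i = 1/(84.1) + 1/(-214.5) = 0.007229, so f = 138 cm.
Since f is positive, the lens is converging.

f = 138 cm (converging)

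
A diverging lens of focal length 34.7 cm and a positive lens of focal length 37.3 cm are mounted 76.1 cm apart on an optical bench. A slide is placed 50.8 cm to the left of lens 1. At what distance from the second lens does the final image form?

60.7 cm

Lens 1 is diverging, so f₁ = −34.7 cm.
Lens 1: 1/d_i1 = 1/f₁ − 1/d_o1 = 1/(-34.7) − 1/(50.8) = -0.04850, so d_i1 = -20.62 cm.
The intermediate image is 20.62 cm to the left of lens 1 (virtual), which is 76.1 − (-20.62) = 96.72 cm to the left of lens 2, so d_o2 = +96.72 cm.
Lens 2: 1/d_i2 = 1/f₂ − 1/d_o2 = 1/(37.3) − 1/(96.72) = 0.01647, so d_i2 = 60.7 cm.
The final image is real, 60.7 cm to the right of lens 2 (overall magnification ≈ -0.25).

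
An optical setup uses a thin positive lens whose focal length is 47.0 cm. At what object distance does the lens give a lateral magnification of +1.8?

20.9 cm

m = −d_i/d_o ⇒ d_i = −m·d_o.
1/f = 1/d_o + 1/d_i = 1/d_o − 1/(m·d_o) = (1 − 1/m)/d_o, so d_o = f(1 − 1/m) = (47.00)(1 − 1/(+1.8)) = 20.9 cm.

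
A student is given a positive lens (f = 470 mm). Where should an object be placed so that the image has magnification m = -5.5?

555 mm

m = −d_i/d_o ⇒ d_i = −m·d_o.
1/f = 1/d_o + 1/d_i = 1/d_o − 1/(m·d_o) = (1 − 1/m)/d_o, so d_o = f(1 − 1/m) = (470.0)(1 − 1/(-5.5)) = 555 mm.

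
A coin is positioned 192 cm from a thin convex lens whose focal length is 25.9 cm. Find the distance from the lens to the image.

Lens equation: 1/s_i = 1/f − 1/s_o = 1/(25.90) − 1/(192) = 0.03861 − 0.005208 = 0.03340, so s_i = 29.9 cm.
The image is real, inverted and reduced, on the far side of the lens.

29.9 cm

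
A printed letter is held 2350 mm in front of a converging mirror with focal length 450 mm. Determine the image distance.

557 mm

Mirror equation: 1/v = 1/f − 1/u = 1/(450.0) − 1/(2350) = 0.002222 − 0.0004255 = 0.001797, so v = 557 mm.
The image is real, inverted and reduced, in front of the mirror.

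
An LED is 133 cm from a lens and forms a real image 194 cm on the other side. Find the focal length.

f = 78.9 cm (converging)

Real image ⇒ d_i = +194 cm.
1/f = 1/d_o + 1/d_i = 1/(133) + 1/(194) = 0.01267, so f = 78.9 cm.
Since f is positive, the lens is converging.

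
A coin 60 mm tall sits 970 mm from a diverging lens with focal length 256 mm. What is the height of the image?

For a diverging lens, f = -256 mm.
1/d_i = 1/f − 1/d_o = 1/(-256.0) − 1/(970) = -0.004937, so d_i = -202.5 mm.
m = −d_i/d_o = +0.2088.
|h_i| = |m|·h_o = 0.2088 × 60 = 12.5 mm. The image is virtual, upright and reduced, on the same side as the object.

12.5 mm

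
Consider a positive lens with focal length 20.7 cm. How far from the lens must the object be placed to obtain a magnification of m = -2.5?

29.0 cm

m = −d_i/d_o ⇒ d_i = −m·d_o.
1/f = 1/d_o + 1/d_i = 1/d_o − 1/(m·d_o) = (1 − 1/m)/d_o, so d_o = f(1 − 1/m) = (20.70)(1 − 1/(-2.5)) = 29.0 cm.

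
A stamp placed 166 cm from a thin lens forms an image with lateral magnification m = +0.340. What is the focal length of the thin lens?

m = −d_i/d_o ⇒ d_i = −m·d_o = −(+0.340)·(166) = -56.44 cm.
1/f = 1/d_o + 1/d_i = 1/(166) + 1/(-56.44) = -0.01169, so f = -85.5 cm.
Since f is negative, the thin lens is diverging.

f = -85.5 cm (diverging)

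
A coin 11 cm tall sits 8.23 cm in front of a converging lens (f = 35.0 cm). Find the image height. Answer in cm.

1/d_i = 1/f − 1/d_o = 1/(35.00) − 1/(8.23) = -0.09294, so d_i = -10.76 cm.
m = −d_i/d_o = +1.307.
|h_i| = |m|·h_o = 1.307 × 11 = 14.4 cm. The image is virtual, upright and enlarged, on the same side as the object.

14.4 cm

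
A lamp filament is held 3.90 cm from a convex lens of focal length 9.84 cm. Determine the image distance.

Lens equation: 1/d_i = 1/f − 1/d_o = 1/(9.840) − 1/(3.90) = 0.1016 − 0.2564 = -0.1548, so d_i = -6.46 cm.
The image is virtual, upright and enlarged, on the same side as the object.

6.46 cm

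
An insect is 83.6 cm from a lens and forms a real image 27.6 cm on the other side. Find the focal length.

f = 20.7 cm (converging)

Real image ⇒ d_i = +27.6 cm.
1/f = 1/d_o + 1/d_i = 1/(83.6) + 1/(27.6) = 0.04819, so f = 20.7 cm.
Since f is positive, the lens is converging.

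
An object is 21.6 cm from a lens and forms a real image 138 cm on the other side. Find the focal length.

Real image ⇒ d_i = +138 cm.
1/f = 1/d_o + 1/d_i = 1/(21.6) + 1/(138) = 0.05354, so f = 18.7 cm.
Since f is positive, the lens is converging.

f = 18.7 cm (converging)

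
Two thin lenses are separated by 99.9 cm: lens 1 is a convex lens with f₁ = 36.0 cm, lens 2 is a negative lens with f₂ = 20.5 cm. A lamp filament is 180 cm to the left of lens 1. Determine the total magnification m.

m = -0.0680

Lens 1: 1/d_i1 = 1/(36.0) − 1/(180) = 0.02222, so d_i1 = 45.00 cm; m₁ = −d_i1/d_o1 = -0.2500.
d_o2 = 99.9 − (45.00) = 54.90 cm.
f₂ = −20.5 cm (diverging).
Lens 2: 1/d_i2 = 1/(-20.5) − 1/(54.90) = -0.06700, so d_i2 = -14.93 cm; m₂ = −d_i2/d_o2 = +0.2719.
m = m₁·m₂ = (-0.2500)(+0.2719) = -0.0680.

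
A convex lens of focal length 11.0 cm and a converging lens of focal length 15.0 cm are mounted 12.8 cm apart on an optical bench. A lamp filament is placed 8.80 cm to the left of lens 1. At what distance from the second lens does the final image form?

Lens 1: 1/d_i1 = 1/f₁ − 1/d_o1 = 1/(11.0) − 1/(8.80) = -0.02273, so d_i1 = -44.00 cm.
The intermediate image is 44.00 cm to the left of lens 1 (virtual), which is 12.8 − (-44.00) = 56.80 cm to the left of lens 2, so d_o2 = +56.80 cm.
Lens 2: 1/d_i2 = 1/f₂ − 1/d_o2 = 1/(15.0) − 1/(56.80) = 0.04906, so d_i2 = 20.4 cm.
The final image is real, 20.4 cm to the right of lens 2 (overall magnification ≈ -1.8).

20.4 cm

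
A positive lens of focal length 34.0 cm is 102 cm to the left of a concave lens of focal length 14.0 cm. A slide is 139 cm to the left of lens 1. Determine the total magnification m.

Lens 1: 1/d_i1 = 1/(34.0) − 1/(139) = 0.02222, so d_i1 = 45.01 cm; m₁ = −d_i1/d_o1 = -0.3238.
d_o2 = 102 − (45.01) = 56.99 cm.
f₂ = −14.0 cm (diverging).
Lens 2: 1/d_i2 = 1/(-14.0) − 1/(56.99) = -0.08898, so d_i2 = -11.24 cm; m₂ = −d_i2/d_o2 = +0.1972.
m = m₁·m₂ = (-0.3238)(+0.1972) = -0.0639.

m = -0.0639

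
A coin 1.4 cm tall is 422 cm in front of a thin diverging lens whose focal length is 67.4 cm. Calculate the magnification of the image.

For a diverging lens, f = -67.4 cm.
1/d_i = 1/f − 1/d_o = 1/(-67.40) − 1/(422) = -0.01721, so d_i = -58.12 cm.
m = −d_i/d_o = −(-58.12)/(422) = +0.138.
The image is virtual, upright and reduced, on the same side as the object.

m = +0.138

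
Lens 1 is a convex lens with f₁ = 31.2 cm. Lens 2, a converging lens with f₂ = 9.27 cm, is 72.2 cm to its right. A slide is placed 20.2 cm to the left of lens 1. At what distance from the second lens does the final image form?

9.98 cm

Lens 1: 1/d_i1 = 1/f₁ − 1/d_o1 = 1/(31.2) − 1/(20.2) = -0.01745, so d_i1 = -57.29 cm.
The intermediate image is 57.29 cm to the left of lens 1 (virtual), which is 72.2 − (-57.29) = 129.5 cm to the left of lens 2, so d_o2 = +129.5 cm.
Lens 2: 1/d_i2 = 1/f₂ − 1/d_o2 = 1/(9.27) − 1/(129.5) = 0.1002, so d_i2 = 9.98 cm.
The final image is real, 9.98 cm to the right of lens 2 (overall magnification ≈ -0.22).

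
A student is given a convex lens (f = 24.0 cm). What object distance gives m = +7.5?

20.8 cm

m = −d_i/d_o ⇒ d_i = −m·d_o.
1/f = 1/d_o + 1/d_i = 1/d_o − 1/(m·d_o) = (1 − 1/m)/d_o, so d_o = f(1 − 1/m) = (24.00)(1 − 1/(+7.5)) = 20.8 cm.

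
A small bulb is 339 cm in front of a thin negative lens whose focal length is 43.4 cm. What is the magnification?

m = +0.113

For a negative lens, f = -43.4 cm.
1/d_i = 1/f − 1/d_o = 1/(-43.40) − 1/(339) = -0.02599, so d_i = -38.47 cm.
m = −d_i/d_o = −(-38.47)/(339) = +0.113.
The image is virtual, upright and reduced, on the same side as the object.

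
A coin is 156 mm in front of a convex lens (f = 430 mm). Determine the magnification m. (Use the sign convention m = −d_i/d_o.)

1/d_i = 1/f − 1/d_o = 1/(430.0) − 1/(156) = -0.004085, so d_i = -244.8 mm.
m = −d_i/d_o = −(-244.8)/(156) = +1.57.
The image is virtual, upright and enlarged, on the same side as the object.

m = +1.57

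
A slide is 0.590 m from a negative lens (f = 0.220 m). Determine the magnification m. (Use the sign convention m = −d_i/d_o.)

m = +0.272

For a negative lens, f = -0.220 m.
1/d_i = 1/f − 1/d_o = 1/(-0.2200) − 1/(0.590) = -6.240, so d_i = -0.1602 m.
m = −d_i/d_o = −(-0.1602)/(0.590) = +0.272.
The image is virtual, upright and reduced, on the same side as the object.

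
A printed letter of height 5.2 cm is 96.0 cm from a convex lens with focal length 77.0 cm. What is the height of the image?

21.1 cm

1/d_i = 1/f − 1/d_o = 1/(77.00) − 1/(96.0) = 0.002570, so d_i = 389.1 cm.
m = −d_i/d_o = -4.053.
|h_i| = |m|·h_o = 4.053 × 5.2 = 21.1 cm. The image is real, inverted and enlarged, on the far side of the lens.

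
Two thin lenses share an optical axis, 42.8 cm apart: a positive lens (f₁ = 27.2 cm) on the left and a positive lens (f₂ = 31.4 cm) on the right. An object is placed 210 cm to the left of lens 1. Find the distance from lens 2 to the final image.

Lens 1: 1/d_i1 = 1/f₁ − 1/d_o1 = 1/(27.2) − 1/(210) = 0.03200, so d_i1 = 31.25 cm.
The intermediate image is 31.25 cm to the right of lens 1, which is 42.8 − (31.25) = 11.55 cm to the left of lens 2, so d_o2 = +11.55 cm.
Lens 2: 1/d_i2 = 1/f₂ − 1/d_o2 = 1/(31.4) − 1/(11.55) = -0.05473, so d_i2 = -18.3 cm.
The final image is virtual, 18.3 cm to the left of lens 2 (overall magnification ≈ -0.24).

18.3 cm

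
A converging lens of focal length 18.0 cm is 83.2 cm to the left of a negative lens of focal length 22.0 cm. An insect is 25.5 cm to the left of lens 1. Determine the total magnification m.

m = -1.20

Lens 1: 1/d_i1 = 1/(18.0) − 1/(25.5) = 0.01634, so d_i1 = 61.20 cm; m₁ = −d_i1/d_o1 = -2.400.
d_o2 = 83.2 − (61.20) = 22.00 cm.
f₂ = −22.0 cm (diverging).
Lens 2: 1/d_i2 = 1/(-22.0) − 1/(22.00) = -0.09091, so d_i2 = -11.00 cm; m₂ = −d_i2/d_o2 = +0.5000.
m = m₁·m₂ = (-2.400)(+0.5000) = -1.20.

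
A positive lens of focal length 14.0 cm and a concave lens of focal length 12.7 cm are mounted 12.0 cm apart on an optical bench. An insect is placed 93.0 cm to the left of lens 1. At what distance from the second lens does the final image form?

Lens 1: 1/d_i1 = 1/f₁ − 1/d_o1 = 1/(14.0) − 1/(93.0) = 0.06068, so d_i1 = 16.48 cm.
The intermediate image is 16.48 cm to the right of lens 1, which lies 4.480 cm to the right of lens 2 — a virtual object — so d_o2 = −4.480 cm.
Lens 2 is diverging, so f₂ = −12.7 cm.
Lens 2: 1/d_i2 = 1/f₂ − 1/d_o2 = 1/(-12.7) − 1/(-4.480) = 0.1445, so d_i2 = 6.92 cm.
The final image is real, 6.92 cm to the right of lens 2 (overall magnification ≈ -0.27).

6.92 cm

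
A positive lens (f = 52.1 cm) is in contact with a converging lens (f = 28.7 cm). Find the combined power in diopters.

P = +5.40 D

P₁ = 1/f₁ = 1/(0.521 m) = +1.919 D; P₂ = 1/f₂ = 1/(0.287 m) = +3.484 D.
For thin lenses in contact, P = P₁ + P₂ = (+1.919) + (+3.484) = +5.40 D.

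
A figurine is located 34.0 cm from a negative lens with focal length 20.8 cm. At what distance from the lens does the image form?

For a negative lens, f = -20.8 cm.
Thin-lens equation: 1/d_i = 1/f − 1/d_o = 1/(-20.80) − 1/(34.0) = -0.04808 − 0.02941 = -0.07749, so d_i = -12.9 cm.
The image is virtual, upright and reduced, on the same side as the object.

12.9 cm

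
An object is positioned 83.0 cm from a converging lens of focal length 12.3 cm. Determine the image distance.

Thin-lens equation: 1/d_i = 1/f − 1/d_o = 1/(12.30) − 1/(83.0) = 0.08130 − 0.01205 = 0.06925, so d_i = 14.4 cm.
The image is real, inverted and reduced, on the far side of the lens.

14.4 cm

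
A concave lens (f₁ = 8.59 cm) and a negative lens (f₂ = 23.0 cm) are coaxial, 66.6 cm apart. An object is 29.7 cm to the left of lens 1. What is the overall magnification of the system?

m = +0.0536

f₁ = −8.59 cm (diverging).
Lens 1: 1/d_i1 = 1/(-8.59) − 1/(29.7) = -0.1501, so d_i1 = -6.663 cm; m₁ = −d_i1/d_o1 = +0.2243.
d_o2 = 66.6 − (-6.663) = 73.26 cm.
f₂ = −23.0 cm (diverging).
Lens 2: 1/d_i2 = 1/(-23.0) − 1/(73.26) = -0.05713, so d_i2 = -17.50 cm; m₂ = −d_i2/d_o2 = +0.2389.
m = m₁·m₂ = (+0.2243)(+0.2389) = +0.0536.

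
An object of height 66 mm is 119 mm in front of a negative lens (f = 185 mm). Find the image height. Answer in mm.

40.2 mm

For a negative lens, f = -185 mm.
1/d_i = 1/f − 1/d_o = 1/(-185.0) − 1/(119) = -0.01381, so d_i = -72.42 mm.
m = −d_i/d_o = +0.6086.
|h_i| = |m|·h_o = 0.6086 × 66 = 40.2 mm. The image is virtual, upright and reduced, on the same side as the object.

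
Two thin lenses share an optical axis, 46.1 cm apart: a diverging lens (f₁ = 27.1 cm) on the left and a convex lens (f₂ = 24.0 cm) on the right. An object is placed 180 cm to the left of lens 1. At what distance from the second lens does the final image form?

Lens 1 is diverging, so f₁ = −27.1 cm.
Lens 1: 1/d_i1 = 1/f₁ − 1/d_o1 = 1/(-27.1) − 1/(180) = -0.04246, so d_i1 = -23.55 cm.
The intermediate image is 23.55 cm to the left of lens 1 (virtual), which is 46.1 − (-23.55) = 69.65 cm to the left of lens 2, so d_o2 = +69.65 cm.
Lens 2: 1/d_i2 = 1/f₂ − 1/d_o2 = 1/(24.0) − 1/(69.65) = 0.02731, so d_i2 = 36.6 cm.
The final image is real, 36.6 cm to the right of lens 2 (overall magnification ≈ -0.069).

36.6 cm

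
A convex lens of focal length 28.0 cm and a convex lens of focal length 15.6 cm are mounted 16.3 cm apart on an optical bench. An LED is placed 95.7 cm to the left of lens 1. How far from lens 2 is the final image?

Lens 1: 1/d_i1 = 1/f₁ − 1/d_o1 = 1/(28.0) − 1/(95.7) = 0.02526, so d_i1 = 39.58 cm.
The intermediate image is 39.58 cm to the right of lens 1, which lies 23.28 cm to the right of lens 2 — a virtual object — so d_o2 = −23.28 cm.
Lens 2: 1/d_i2 = 1/f₂ − 1/d_o2 = 1/(15.6) − 1/(-23.28) = 0.1071, so d_i2 = 9.34 cm.
The final image is real, 9.34 cm to the right of lens 2 (overall magnification ≈ -0.17).

9.34 cm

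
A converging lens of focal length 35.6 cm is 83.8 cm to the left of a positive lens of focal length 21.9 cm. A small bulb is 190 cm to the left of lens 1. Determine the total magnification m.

Lens 1: 1/d_i1 = 1/(35.6) − 1/(190) = 0.02283, so d_i1 = 43.81 cm; m₁ = −d_i1/d_o1 = -0.2306.
d_o2 = 83.8 − (43.81) = 39.99 cm.
Lens 2: 1/d_i2 = 1/(21.9) − 1/(39.99) = 0.02066, so d_i2 = 48.41 cm; m₂ = −d_i2/d_o2 = -1.211.
m = m₁·m₂ = (-0.2306)(-1.211) = +0.279.

m = +0.279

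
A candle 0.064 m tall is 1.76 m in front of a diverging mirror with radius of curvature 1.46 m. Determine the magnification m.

m = +0.293

f = R/2 = 1.46/2 = 0.7300 m; for a diverging mirror, f = -0.7300 m.
1/d_i = 1/f − 1/d_o = 1/(-0.7300) − 1/(1.76) = -1.938, so d_i = -0.5160 m.
m = −d_i/d_o = −(-0.5160)/(1.76) = +0.293.
The image is virtual, upright and reduced, behind the mirror.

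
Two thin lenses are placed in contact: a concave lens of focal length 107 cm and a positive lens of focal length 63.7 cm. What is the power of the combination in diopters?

P = +0.635 D

P₁ = 1/f₁ = 1/(-1.07 m) = -0.9346 D; P₂ = 1/f₂ = 1/(0.637 m) = +1.570 D.
For thin lenses in contact, P = P₁ + P₂ = (-0.9346) + (+1.570) = +0.635 D.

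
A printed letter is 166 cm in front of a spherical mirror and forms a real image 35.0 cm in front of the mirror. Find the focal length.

Real image ⇒ d_i = +35.0 cm.
1/f = 1/d_o + 1/d_i = 1/(166) + 1/(35.0) = 0.03460, so f = 28.9 cm.
Since f is positive, the spherical mirror is concave.

f = 28.9 cm (concave)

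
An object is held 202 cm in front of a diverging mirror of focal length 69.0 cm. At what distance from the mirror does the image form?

For a diverging mirror, f = -69.0 cm.
Mirror equation: 1/q = 1/f − 1/p = 1/(-69.00) − 1/(202) = -0.01449 − 0.004950 = -0.01944, so q = -51.4 cm.
The image is virtual, upright and reduced, behind the mirror.

51.4 cm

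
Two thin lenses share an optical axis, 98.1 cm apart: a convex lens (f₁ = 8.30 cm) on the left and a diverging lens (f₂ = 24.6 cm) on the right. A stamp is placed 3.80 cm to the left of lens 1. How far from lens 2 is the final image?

19.9 cm

Lens 1: 1/d_i1 = 1/f₁ − 1/d_o1 = 1/(8.30) − 1/(3.80) = -0.1427, so d_i1 = -7.009 cm.
The intermediate image is 7.009 cm to the left of lens 1 (virtual), which is 98.1 − (-7.009) = 105.1 cm to the left of lens 2, so d_o2 = +105.1 cm.
Lens 2 is diverging, so f₂ = −24.6 cm.
Lens 2: 1/d_i2 = 1/f₂ − 1/d_o2 = 1/(-24.6) − 1/(105.1) = -0.05017, so d_i2 = -19.9 cm.
The final image is virtual, 19.9 cm to the left of lens 2 (overall magnification ≈ 0.35).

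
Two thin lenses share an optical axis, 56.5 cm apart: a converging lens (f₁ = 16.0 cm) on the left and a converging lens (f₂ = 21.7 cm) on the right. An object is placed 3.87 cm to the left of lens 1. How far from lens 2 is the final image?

33.5 cm

Lens 1: 1/d_i1 = 1/f₁ − 1/d_o1 = 1/(16.0) − 1/(3.87) = -0.1959, so d_i1 = -5.105 cm.
The intermediate image is 5.105 cm to the left of lens 1 (virtual), which is 56.5 − (-5.105) = 61.61 cm to the left of lens 2, so d_o2 = +61.61 cm.
Lens 2: 1/d_i2 = 1/f₂ − 1/d_o2 = 1/(21.7) − 1/(61.61) = 0.02985, so d_i2 = 33.5 cm.
The final image is real, 33.5 cm to the right of lens 2 (overall magnification ≈ -0.72).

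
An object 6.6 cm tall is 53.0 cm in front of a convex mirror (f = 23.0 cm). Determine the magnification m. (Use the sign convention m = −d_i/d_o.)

For a convex mirror, f = -23.0 cm.
1/d_i = 1/f − 1/d_o = 1/(-23.00) − 1/(53.0) = -0.06235, so d_i = -16.04 cm.
m = −d_i/d_o = −(-16.04)/(53.0) = +0.303.
The image is virtual, upright and reduced, behind the mirror.

m = +0.303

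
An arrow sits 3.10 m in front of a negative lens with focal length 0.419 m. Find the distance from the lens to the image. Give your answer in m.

For a negative lens, f = -0.419 m.
Lens equation: 1/q = 1/f − 1/p = 1/(-0.4190) − 1/(3.10) = -2.387 − 0.3226 = -2.709, so q = -0.369 m.
The image is virtual, upright and reduced, on the same side as the object.

0.369 m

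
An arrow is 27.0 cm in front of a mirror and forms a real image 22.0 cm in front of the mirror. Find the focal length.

f = 12.1 cm (concave)

Real image ⇒ d_i = +22.0 cm.
1/f = 1/d_o + 1/d_i = 1/(27.0) + 1/(22.0) = 0.08249, so f = 12.1 cm.
Since f is positive, the mirror is concave.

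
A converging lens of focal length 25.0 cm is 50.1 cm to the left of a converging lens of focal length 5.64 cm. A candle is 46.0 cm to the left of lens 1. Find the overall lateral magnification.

m = -0.652

Lens 1: 1/d_i1 = 1/(25.0) − 1/(46.0) = 0.01826, so d_i1 = 54.76 cm; m₁ = −d_i1/d_o1 = -1.190.
d_o2 = 50.1 − (54.76) = -4.660 cm (virtual object).
Lens 2: 1/d_i2 = 1/(5.64) − 1/(-4.660) = 0.3919, so d_i2 = 2.552 cm; m₂ = −d_i2/d_o2 = +0.5476.
m = m₁·m₂ = (-1.190)(+0.5476) = -0.652.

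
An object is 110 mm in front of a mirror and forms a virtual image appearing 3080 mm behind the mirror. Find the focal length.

Virtual image ⇒ d_i = −3080 mm.
1/f = 1/d_o + 1/d_i = 1/(110) + 1/(-3080) = 0.008766, so f = 114 mm.
Since f is positive, the mirror is concave.

f = 114 mm (concave)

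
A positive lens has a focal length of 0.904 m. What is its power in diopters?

P = 1/f = 1/(0.904 m) = +1.11 D.

P = +1.11 D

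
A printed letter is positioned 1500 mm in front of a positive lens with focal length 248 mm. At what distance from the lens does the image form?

297 mm

Thin-lens equation: 1/d_i = 1/f − 1/d_o = 1/(248.0) − 1/(1500) = 0.004032 − 0.0006667 = 0.003366, so d_i = 297 mm.
The image is real, inverted and reduced, on the far side of the lens.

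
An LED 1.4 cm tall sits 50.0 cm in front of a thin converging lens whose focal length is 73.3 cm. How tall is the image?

1/d_i = 1/f − 1/d_o = 1/(73.30) − 1/(50.0) = -0.006357, so d_i = -157.3 cm.
m = −d_i/d_o = +3.146.
|h_i| = |m|·h_o = 3.146 × 1.4 = 4.40 cm. The image is virtual, upright and enlarged, on the same side as the object.

4.40 cm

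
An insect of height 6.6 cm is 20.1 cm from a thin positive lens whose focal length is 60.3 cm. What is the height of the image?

9.90 cm

1/d_i = 1/f − 1/d_o = 1/(60.30) − 1/(20.1) = -0.03317, so d_i = -30.15 cm.
m = −d_i/d_o = +1.500.
|h_i| = |m|·h_o = 1.500 × 6.6 = 9.90 cm. The image is virtual, upright and enlarged, on the same side as the object.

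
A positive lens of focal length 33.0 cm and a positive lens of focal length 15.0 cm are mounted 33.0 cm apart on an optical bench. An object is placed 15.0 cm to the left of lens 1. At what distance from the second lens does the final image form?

19.9 cm

Lens 1: 1/d_i1 = 1/f₁ − 1/d_o1 = 1/(33.0) − 1/(15.0) = -0.03636, so d_i1 = -27.50 cm.
The intermediate image is 27.50 cm to the left of lens 1 (virtual), which is 33.0 − (-27.50) = 60.50 cm to the left of lens 2, so d_o2 = +60.50 cm.
Lens 2: 1/d_i2 = 1/f₂ − 1/d_o2 = 1/(15.0) − 1/(60.50) = 0.05014, so d_i2 = 19.9 cm.
The final image is real, 19.9 cm to the right of lens 2 (overall magnification ≈ -0.60).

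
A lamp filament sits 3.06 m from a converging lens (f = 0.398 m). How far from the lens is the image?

0.458 m

Lens equation: 1/d_i = 1/f − 1/d_o = 1/(0.3980) − 1/(3.06) = 2.513 − 0.3268 = 2.186, so d_i = 0.458 m.
The image is real, inverted and reduced, on the far side of the lens.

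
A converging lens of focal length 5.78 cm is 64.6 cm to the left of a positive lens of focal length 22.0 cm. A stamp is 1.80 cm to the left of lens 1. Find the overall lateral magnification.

m = -0.707

Lens 1: 1/d_i1 = 1/(5.78) − 1/(1.80) = -0.3825, so d_i1 = -2.614 cm; m₁ = −d_i1/d_o1 = +1.452.
d_o2 = 64.6 − (-2.614) = 67.21 cm.
Lens 2: 1/d_i2 = 1/(22.0) − 1/(67.21) = 0.03058, so d_i2 = 32.71 cm; m₂ = −d_i2/d_o2 = -0.4866.
m = m₁·m₂ = (+1.452)(-0.4866) = -0.707.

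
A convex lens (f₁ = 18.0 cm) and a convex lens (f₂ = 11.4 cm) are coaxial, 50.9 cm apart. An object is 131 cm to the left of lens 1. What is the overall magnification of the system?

m = +0.0975

Lens 1: 1/d_i1 = 1/(18.0) − 1/(131) = 0.04792, so d_i1 = 20.87 cm; m₁ = −d_i1/d_o1 = -0.1593.
d_o2 = 50.9 − (20.87) = 30.03 cm.
Lens 2: 1/d_i2 = 1/(11.4) − 1/(30.03) = 0.05442, so d_i2 = 18.38 cm; m₂ = −d_i2/d_o2 = -0.6119.
m = m₁·m₂ = (-0.1593)(-0.6119) = +0.0975.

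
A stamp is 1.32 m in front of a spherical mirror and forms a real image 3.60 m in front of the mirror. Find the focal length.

f = 0.966 m (concave)

Real image ⇒ d_i = +3.60 m.
1/f = 1/d_o + 1/d_i = 1/(1.32) + 1/(3.60) = 1.035, so f = 0.966 m.
Since f is positive, the spherical mirror is concave.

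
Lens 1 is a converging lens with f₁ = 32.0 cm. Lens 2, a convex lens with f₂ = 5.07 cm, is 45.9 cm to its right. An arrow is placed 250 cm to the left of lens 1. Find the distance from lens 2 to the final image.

11.3 cm

Lens 1: 1/d_i1 = 1/f₁ − 1/d_o1 = 1/(32.0) − 1/(250) = 0.02725, so d_i1 = 36.70 cm.
The intermediate image is 36.70 cm to the right of lens 1, which is 45.9 − (36.70) = 9.200 cm to the left of lens 2, so d_o2 = +9.200 cm.
Lens 2: 1/d_i2 = 1/f₂ − 1/d_o2 = 1/(5.07) − 1/(9.200) = 0.08854, so d_i2 = 11.3 cm.
The final image is real, 11.3 cm to the right of lens 2 (overall magnification ≈ 0.18).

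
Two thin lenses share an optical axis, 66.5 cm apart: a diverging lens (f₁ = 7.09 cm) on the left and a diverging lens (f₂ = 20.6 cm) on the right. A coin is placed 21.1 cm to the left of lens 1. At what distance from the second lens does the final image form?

16.0 cm

Lens 1 is diverging, so f₁ = −7.09 cm.
Lens 1: 1/d_i1 = 1/f₁ − 1/d_o1 = 1/(-7.09) − 1/(21.1) = -0.1884, so d_i1 = -5.307 cm.
The intermediate image is 5.307 cm to the left of lens 1 (virtual), which is 66.5 − (-5.307) = 71.81 cm to the left of lens 2, so d_o2 = +71.81 cm.
Lens 2 is diverging, so f₂ = −20.6 cm.
Lens 2: 1/d_i2 = 1/f₂ − 1/d_o2 = 1/(-20.6) − 1/(71.81) = -0.06247, so d_i2 = -16.0 cm.
The final image is virtual, 16.0 cm to the left of lens 2 (overall magnification ≈ 0.056).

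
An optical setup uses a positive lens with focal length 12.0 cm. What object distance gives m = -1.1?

22.9 cm

m = −d_i/d_o ⇒ d_i = −m·d_o.
1/f = 1/d_o + 1/d_i = 1/d_o − 1/(m·d_o) = (1 − 1/m)/d_o, so d_o = f(1 − 1/m) = (12.00)(1 − 1/(-1.1)) = 22.9 cm.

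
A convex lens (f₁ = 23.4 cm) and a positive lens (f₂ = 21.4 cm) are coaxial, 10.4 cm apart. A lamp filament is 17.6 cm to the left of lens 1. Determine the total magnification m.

Lens 1: 1/d_i1 = 1/(23.4) − 1/(17.6) = -0.01408, so d_i1 = -71.01 cm; m₁ = −d_i1/d_o1 = +4.035.
d_o2 = 10.4 − (-71.01) = 81.41 cm.
Lens 2: 1/d_i2 = 1/(21.4) − 1/(81.41) = 0.03445, so d_i2 = 29.03 cm; m₂ = −d_i2/d_o2 = -0.3566.
m = m₁·m₂ = (+4.035)(-0.3566) = -1.44.

m = -1.44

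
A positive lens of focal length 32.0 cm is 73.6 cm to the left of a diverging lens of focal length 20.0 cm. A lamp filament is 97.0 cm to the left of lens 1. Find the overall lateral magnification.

m = -0.215

Lens 1: 1/d_i1 = 1/(32.0) − 1/(97.0) = 0.02094, so d_i1 = 47.75 cm; m₁ = −d_i1/d_o1 = -0.4923.
d_o2 = 73.6 − (47.75) = 25.85 cm.
f₂ = −20.0 cm (diverging).
Lens 2: 1/d_i2 = 1/(-20.0) − 1/(25.85) = -0.08868, so d_i2 = -11.28 cm; m₂ = −d_i2/d_o2 = +0.4362.
m = m₁·m₂ = (-0.4923)(+0.4362) = -0.215.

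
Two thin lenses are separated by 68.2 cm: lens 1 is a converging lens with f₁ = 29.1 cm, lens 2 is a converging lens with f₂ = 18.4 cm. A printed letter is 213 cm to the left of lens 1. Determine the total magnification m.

m = +0.181

Lens 1: 1/d_i1 = 1/(29.1) − 1/(213) = 0.02967, so d_i1 = 33.70 cm; m₁ = −d_i1/d_o1 = -0.1582.
d_o2 = 68.2 − (33.70) = 34.50 cm.
Lens 2: 1/d_i2 = 1/(18.4) − 1/(34.50) = 0.02536, so d_i2 = 39.43 cm; m₂ = −d_i2/d_o2 = -1.143.
m = m₁·m₂ = (-0.1582)(-1.143) = +0.181.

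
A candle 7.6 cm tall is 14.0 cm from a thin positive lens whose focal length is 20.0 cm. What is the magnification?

1/d_i = 1/f − 1/d_o = 1/(20.00) − 1/(14.0) = -0.02143, so d_i = -46.67 cm.
m = −d_i/d_o = −(-46.67)/(14.0) = +3.33.
The image is virtual, upright and enlarged, on the same side as the object.

m = +3.33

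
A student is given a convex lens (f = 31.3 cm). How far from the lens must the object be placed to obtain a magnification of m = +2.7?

19.7 cm

m = −d_i/d_o ⇒ d_i = −m·d_o.
1/f = 1/d_o + 1/d_i = 1/d_o − 1/(m·d_o) = (1 − 1/m)/d_o, so d_o = f(1 − 1/m) = (31.30)(1 − 1/(+2.7)) = 19.7 cm.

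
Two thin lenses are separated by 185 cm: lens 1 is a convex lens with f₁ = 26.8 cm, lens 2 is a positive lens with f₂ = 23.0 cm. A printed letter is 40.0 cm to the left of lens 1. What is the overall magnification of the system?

m = +0.578

Lens 1: 1/d_i1 = 1/(26.8) − 1/(40.0) = 0.01231, so d_i1 = 81.21 cm; m₁ = −d_i1/d_o1 = -2.030.
d_o2 = 185 − (81.21) = 103.8 cm.
Lens 2: 1/d_i2 = 1/(23.0) − 1/(103.8) = 0.03384, so d_i2 = 29.55 cm; m₂ = −d_i2/d_o2 = -0.2847.
m = m₁·m₂ = (-2.030)(-0.2847) = +0.578.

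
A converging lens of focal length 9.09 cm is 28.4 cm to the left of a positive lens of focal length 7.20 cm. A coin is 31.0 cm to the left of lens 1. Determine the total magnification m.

m = +0.358

Lens 1: 1/d_i1 = 1/(9.09) − 1/(31.0) = 0.07775, so d_i1 = 12.86 cm; m₁ = −d_i1/d_o1 = -0.4148.
d_o2 = 28.4 − (12.86) = 15.54 cm.
Lens 2: 1/d_i2 = 1/(7.20) − 1/(15.54) = 0.07454, so d_i2 = 13.42 cm; m₂ = −d_i2/d_o2 = -0.8633.
m = m₁·m₂ = (-0.4148)(-0.8633) = +0.358.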